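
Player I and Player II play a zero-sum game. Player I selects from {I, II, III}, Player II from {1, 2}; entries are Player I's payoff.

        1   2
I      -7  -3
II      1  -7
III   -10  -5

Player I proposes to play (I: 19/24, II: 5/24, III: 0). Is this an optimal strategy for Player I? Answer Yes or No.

Against 1 this mix gives (19/24)·(-7) + (5/24)·1 = -16/3.
Against 2 this mix gives (19/24)·(-3) + (5/24)·(-7) = -23/6.
Player II will play 1, holding Player I to -16/3. Shifting weight toward the row that does better against 1 would raise this floor (the equalizing mix achieves -13/3 against both 1 and 2), so the proposed strategy is not optimal.

No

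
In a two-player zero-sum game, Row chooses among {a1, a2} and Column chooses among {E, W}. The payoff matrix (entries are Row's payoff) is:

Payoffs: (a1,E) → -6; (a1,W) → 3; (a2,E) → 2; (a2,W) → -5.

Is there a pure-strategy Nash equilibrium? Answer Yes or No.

Row minima: a1 → -6, a2 → -5; maximin = -5.
Column maxima: E → 2, W → 3; minimax = 2.
-5 ≠ 2, so no pure-strategy equilibrium exists.

No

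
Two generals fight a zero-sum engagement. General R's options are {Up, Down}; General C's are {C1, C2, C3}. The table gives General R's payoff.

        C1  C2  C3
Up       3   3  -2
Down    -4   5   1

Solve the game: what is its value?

-1/2

Row minima: Up → -2, Down → -4; maximin = -2.
Column maxima: C1 → 3, C2 → 5, C3 → 1; minimax = 1.
-2 ≠ 1, so there is no saddle point; optimal play is mixed.
C2 is strictly dominated by C3 (it gives General R strictly more in every row), so General C never plays it.
On the remaining 2×2 (Up, Down vs C1, C3):
Let General R play Up with probability p. Expected payoff against C1: 3p + (-4)(1−p) = 7p − 4; against C3: (-2)p + 1(1−p) = −3p + 1.
Setting these equal: 7p − 4 = −3p + 1 ⇒ 10p = 5 ⇒ p = 1/2, and the value is (7)·(1/2) − 4 = -1/2.
For General C: with q = P(C1), equating Up's and Down's payoffs gives 5q − 2 = −5q + 1 ⇒ q = 3/10.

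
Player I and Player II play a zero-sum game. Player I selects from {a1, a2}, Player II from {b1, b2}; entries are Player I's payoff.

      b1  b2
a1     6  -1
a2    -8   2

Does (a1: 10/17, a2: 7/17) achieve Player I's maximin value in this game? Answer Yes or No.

Yes

Against b1 this mix gives (10/17)·6 + (7/17)·(-8) = 4/17.
Against b2 this mix gives (10/17)·(-1) + (7/17)·2 = 4/17.
All of Player II's active replies (b1, b2) yield 4/17, and no column does worse for Player I. The mix makes Player II indifferent and guarantees 4/17, so it is optimal.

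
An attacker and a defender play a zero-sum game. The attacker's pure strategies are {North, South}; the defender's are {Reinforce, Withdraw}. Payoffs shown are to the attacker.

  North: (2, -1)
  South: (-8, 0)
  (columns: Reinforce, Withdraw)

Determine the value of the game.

Row minima: North → -1, South → -8; maximin = -1.
Column maxima: Reinforce → 2, Withdraw → 0; minimax = 0.
-1 ≠ 0, so there is no saddle point; optimal play is mixed.
Let the attacker play North with probability p. Expected payoff against Reinforce: 2p + (-8)(1−p) = 10p − 8; against Withdraw: (-1)p + 0(1−p) = −p.
Setting these equal: 10p − 8 = −p ⇒ 11p = 8 ⇒ p = 8/11, and the value is (10)·(8/11) − 8 = -8/11.
For the defender: with q = P(Reinforce), equating North's and South's payoffs gives 3q − 1 = −8q ⇒ q = 1/11.

-8/11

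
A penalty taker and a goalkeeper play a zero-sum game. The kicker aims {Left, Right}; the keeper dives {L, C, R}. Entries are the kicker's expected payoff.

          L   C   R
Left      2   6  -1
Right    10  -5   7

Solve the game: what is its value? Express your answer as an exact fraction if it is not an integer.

Row minima: Left → -1, Right → -5; maximin = -1.
Column maxima: L → 10, C → 6, R → 7; minimax = 6.
-1 ≠ 6, so there is no saddle point; optimal play is mixed.
L is strictly dominated by R (it gives the kicker strictly more in every row), so the keeper never plays it.
On the remaining 2×2 (Left, Right vs C, R):
Let the kicker play Left with probability p. Expected payoff against C: 6p + (-5)(1−p) = 11p − 5; against R: (-1)p + 7(1−p) = −8p + 7.
Setting these equal: 11p − 5 = −8p + 7 ⇒ 19p = 12 ⇒ p = 12/19, and the value is (11)·(12/19) − 5 = 37/19.
For the keeper: with q = P(C), equating Left's and Right's payoffs gives 7q − 1 = −12q + 7 ⇒ q = 8/19.

37/19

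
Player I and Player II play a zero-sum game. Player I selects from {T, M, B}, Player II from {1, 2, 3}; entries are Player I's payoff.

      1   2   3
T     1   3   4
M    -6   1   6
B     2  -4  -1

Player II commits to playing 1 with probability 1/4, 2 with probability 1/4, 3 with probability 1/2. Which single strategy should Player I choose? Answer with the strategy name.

Expected payoff of T: (1/4)·1 + (1/4)·3 + (1/2)·4 = 3.
Expected payoff of M: (1/4)·(-6) + (1/4)·1 + (1/2)·6 = 7/4.
Expected payoff of B: (1/4)·2 + (1/4)·(-4) + (1/2)·(-1) = -1.
The largest is 3, so Player I's best response is T.

T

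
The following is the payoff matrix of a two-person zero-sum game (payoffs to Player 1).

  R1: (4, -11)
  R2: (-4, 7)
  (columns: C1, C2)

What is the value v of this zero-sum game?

-8/13

Row minima: R1 → -11, R2 → -4; maximin = -4.
Column maxima: C1 → 4, C2 → 7; minimax = 4.
-4 ≠ 4, so there is no saddle point; optimal play is mixed.
Let Player 1 play R1 with probability p. Expected payoff against C1: 4p + (-4)(1−p) = 8p − 4; against C2: (-11)p + 7(1−p) = −18p + 7.
Setting these equal: 8p − 4 = −18p + 7 ⇒ 26p = 11 ⇒ p = 11/26, and the value is (8)·(11/26) − 4 = -8/13.
For Player 2: with q = P(C1), equating R1's and R2's payoffs gives 15q − 11 = −11q + 7 ⇒ q = 9/13.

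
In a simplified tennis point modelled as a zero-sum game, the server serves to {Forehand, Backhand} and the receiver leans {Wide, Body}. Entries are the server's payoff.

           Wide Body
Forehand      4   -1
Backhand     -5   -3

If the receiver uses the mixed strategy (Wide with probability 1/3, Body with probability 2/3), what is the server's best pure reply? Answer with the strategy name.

Expected payoff of Forehand: (1/3)·4 + (2/3)·(-1) = 2/3.
Expected payoff of Backhand: (1/3)·(-5) + (2/3)·(-3) = -11/3.
The largest is 2/3, so the server's best response is Forehand.

Forehand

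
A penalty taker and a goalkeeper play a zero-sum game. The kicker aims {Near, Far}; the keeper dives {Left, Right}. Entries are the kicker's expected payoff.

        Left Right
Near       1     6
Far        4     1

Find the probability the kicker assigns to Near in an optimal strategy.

Row minima: Near → 1, Far → 1; maximin = 1.
Column maxima: Left → 4, Right → 6; minimax = 4.
1 ≠ 4, so there is no saddle point; optimal play is mixed.
Let the kicker play Near with probability p. Expected payoff against Left: 1p + 4(1−p) = −3p + 4; against Right: 6p + 1(1−p) = 5p + 1.
Setting these equal: −3p + 4 = 5p + 1 ⇒ −8p = -3 ⇒ p = 3/8, and the value is (-3)·(3/8) + 4 = 23/8.
For the keeper: with q = P(Left), equating Near's and Far's payoffs gives −5q + 6 = 3q + 1 ⇒ q = 5/8.

3/8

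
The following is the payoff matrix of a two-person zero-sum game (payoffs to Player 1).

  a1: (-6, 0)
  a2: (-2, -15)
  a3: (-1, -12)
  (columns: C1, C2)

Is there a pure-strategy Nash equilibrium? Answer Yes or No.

Row minima: a1 → -6, a2 → -15, a3 → -12; maximin = -6.
Column maxima: C1 → -1, C2 → 0; minimax = -1.
-6 ≠ -1, so no pure-strategy equilibrium exists.

No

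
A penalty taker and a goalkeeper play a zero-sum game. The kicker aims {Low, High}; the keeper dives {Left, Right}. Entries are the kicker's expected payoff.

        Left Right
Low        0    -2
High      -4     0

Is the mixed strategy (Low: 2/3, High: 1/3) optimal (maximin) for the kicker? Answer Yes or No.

Against Left this mix gives (2/3)·0 + (1/3)·(-4) = -4/3.
Against Right this mix gives (2/3)·(-2) + (1/3)·0 = -4/3.
All of the keeper's active replies (Left, Right) yield -4/3, and no column does worse for the kicker. The mix makes the keeper indifferent and guarantees -4/3, so it is optimal.

Yes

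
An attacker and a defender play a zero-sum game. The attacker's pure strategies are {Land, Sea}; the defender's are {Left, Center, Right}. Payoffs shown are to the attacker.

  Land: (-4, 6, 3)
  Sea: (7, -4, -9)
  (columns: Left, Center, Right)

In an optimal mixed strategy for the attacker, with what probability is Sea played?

7/23

Row minima: Land → -4, Sea → -9; maximin = -4.
Column maxima: Left → 7, Center → 6, Right → 3; minimax = 3.
-4 ≠ 3, so there is no saddle point; optimal play is mixed.
Center is strictly dominated by Right (it gives the attacker strictly more in every row), so the defender never plays it.
On the remaining 2×2 (Land, Sea vs Left, Right):
Let the attacker play Land with probability p. Expected payoff against Left: (-4)p + 7(1−p) = −11p + 7; against Right: 3p + (-9)(1−p) = 12p − 9.
Setting these equal: −11p + 7 = 12p − 9 ⇒ −23p = -16 ⇒ p = 16/23, and the value is (-11)·(16/23) + 7 = -15/23.
For the defender: with q = P(Left), equating Land's and Sea's payoffs gives −7q + 3 = 16q − 9 ⇒ q = 12/23.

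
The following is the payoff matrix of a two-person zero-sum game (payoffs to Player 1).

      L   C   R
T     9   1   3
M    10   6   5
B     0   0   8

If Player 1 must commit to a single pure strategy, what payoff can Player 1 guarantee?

5

Row minima: T → 1, M → 5, B → 0.
The best of these is 5.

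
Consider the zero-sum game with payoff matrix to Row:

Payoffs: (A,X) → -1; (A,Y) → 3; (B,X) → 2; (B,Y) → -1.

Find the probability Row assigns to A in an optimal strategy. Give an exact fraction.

Row minima: A → -1, B → -1; maximin = -1.
Column maxima: X → 2, Y → 3; minimax = 2.
-1 ≠ 2, so there is no saddle point; optimal play is mixed.
Let Row play A with probability p. Expected payoff against X: (-1)p + 2(1−p) = −3p + 2; against Y: 3p + (-1)(1−p) = 4p − 1.
Setting these equal: −3p + 2 = 4p − 1 ⇒ −7p = -3 ⇒ p = 3/7, and the value is (-3)·(3/7) + 2 = 5/7.
For Column: with q = P(X), equating A's and B's payoffs gives −4q + 3 = 3q − 1 ⇒ q = 4/7.

3/7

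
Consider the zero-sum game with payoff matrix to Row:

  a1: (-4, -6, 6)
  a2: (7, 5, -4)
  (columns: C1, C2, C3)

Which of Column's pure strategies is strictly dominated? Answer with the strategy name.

C1

C2 holds Row's payoff strictly below C1 in every row: -6 < -4, 5 < 7.
So C1 is strictly dominated for Column.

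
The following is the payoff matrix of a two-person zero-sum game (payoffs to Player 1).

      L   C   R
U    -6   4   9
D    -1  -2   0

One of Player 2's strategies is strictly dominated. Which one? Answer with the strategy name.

L holds Player 1's payoff strictly below R in every row: -6 < 9, -1 < 0.
So R is strictly dominated for Player 2.

R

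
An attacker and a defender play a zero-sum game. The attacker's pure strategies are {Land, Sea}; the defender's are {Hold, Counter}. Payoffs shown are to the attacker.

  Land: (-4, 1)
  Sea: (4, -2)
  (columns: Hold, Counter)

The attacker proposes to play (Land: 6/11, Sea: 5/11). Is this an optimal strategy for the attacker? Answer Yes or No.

Yes

Against Hold this mix gives (6/11)·(-4) + (5/11)·4 = -4/11.
Against Counter this mix gives (6/11)·1 + (5/11)·(-2) = -4/11.
All of the defender's active replies (Hold, Counter) yield -4/11, and no column does worse for the attacker. The mix makes the defender indifferent and guarantees -4/11, so it is optimal.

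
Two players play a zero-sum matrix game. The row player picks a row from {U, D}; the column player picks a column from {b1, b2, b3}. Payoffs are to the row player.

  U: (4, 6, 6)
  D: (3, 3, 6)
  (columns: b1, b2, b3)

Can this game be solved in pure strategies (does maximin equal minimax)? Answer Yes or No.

Row minima: U → 4, D → 3; maximin = 4.
Column maxima: b1 → 4, b2 → 6, b3 → 6; minimax = 4.
maximin = minimax = 4, so a saddle point exists.

Yes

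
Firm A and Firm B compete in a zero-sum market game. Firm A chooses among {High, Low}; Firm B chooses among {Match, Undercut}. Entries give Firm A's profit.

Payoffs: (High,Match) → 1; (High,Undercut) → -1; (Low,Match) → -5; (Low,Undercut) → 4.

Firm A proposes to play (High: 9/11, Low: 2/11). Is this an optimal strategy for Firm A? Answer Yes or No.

Against Match this mix gives (9/11)·1 + (2/11)·(-5) = -1/11.
Against Undercut this mix gives (9/11)·(-1) + (2/11)·4 = -1/11.
All of Firm B's active replies (Match, Undercut) yield -1/11, and no column does worse for Firm A. The mix makes Firm B indifferent and guarantees -1/11, so it is optimal.

Yes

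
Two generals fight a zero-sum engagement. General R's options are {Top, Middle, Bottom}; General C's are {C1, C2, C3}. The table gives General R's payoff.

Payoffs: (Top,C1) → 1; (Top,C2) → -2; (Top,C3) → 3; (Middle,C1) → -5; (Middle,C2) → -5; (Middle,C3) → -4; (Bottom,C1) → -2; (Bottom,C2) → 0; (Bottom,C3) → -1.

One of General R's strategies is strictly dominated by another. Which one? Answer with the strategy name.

Middle

Top gives a strictly higher payoff than Middle against every column: 1 > -5, -2 > -5, 3 > -4.
So Middle is strictly dominated and General R never plays it.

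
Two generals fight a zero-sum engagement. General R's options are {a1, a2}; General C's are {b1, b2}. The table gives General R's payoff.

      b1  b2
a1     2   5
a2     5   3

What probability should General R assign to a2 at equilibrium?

Row minima: a1 → 2, a2 → 3; maximin = 3.
Column maxima: b1 → 5, b2 → 5; minimax = 5.
3 ≠ 5, so there is no saddle point; optimal play is mixed.
Let General R play a1 with probability p. Expected payoff against b1: 2p + 5(1−p) = −3p + 5; against b2: 5p + 3(1−p) = 2p + 3.
Setting these equal: −3p + 5 = 2p + 3 ⇒ −5p = -2 ⇒ p = 2/5, and the value is (-3)·(2/5) + 5 = 19/5.
For General C: with q = P(b1), equating a1's and a2's payoffs gives −3q + 5 = 2q + 3 ⇒ q = 2/5.

3/5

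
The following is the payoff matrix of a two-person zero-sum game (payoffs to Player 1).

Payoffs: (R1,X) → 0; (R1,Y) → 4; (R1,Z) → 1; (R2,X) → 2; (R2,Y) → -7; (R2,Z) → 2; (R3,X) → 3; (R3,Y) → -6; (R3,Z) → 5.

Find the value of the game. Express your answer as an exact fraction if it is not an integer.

Row minima: R1 → 0, R2 → -7, R3 → -6; maximin = 0.
Column maxima: X → 3, Y → 4, Z → 5; minimax = 3.
0 ≠ 3, so there is no saddle point; optimal play is mixed.
R2 is strictly dominated by R3, so Player 1 never plays it.
With R2 eliminated, Z is strictly dominated by X (it gives Player 1 strictly more in every remaining row), so Player 2 never plays it.
On the remaining 2×2 (R1, R3 vs X, Y):
Let Player 1 play R1 with probability p. Expected payoff against X: 0p + 3(1−p) = −3p + 3; against Y: 4p + (-6)(1−p) = 10p − 6.
Setting these equal: −3p + 3 = 10p − 6 ⇒ −13p = -9 ⇒ p = 9/13, and the value is (-3)·(9/13) + 3 = 12/13.
For Player 2: with q = P(X), equating R1's and R3's payoffs gives −4q + 4 = 9q − 6 ⇒ q = 10/13.

12/13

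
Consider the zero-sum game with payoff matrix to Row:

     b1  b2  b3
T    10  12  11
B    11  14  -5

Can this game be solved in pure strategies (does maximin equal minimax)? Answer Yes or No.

Row minima: T → 10, B → -5; maximin = 10.
Column maxima: b1 → 11, b2 → 14, b3 → 11; minimax = 11.
10 ≠ 11, so no pure-strategy equilibrium exists.

No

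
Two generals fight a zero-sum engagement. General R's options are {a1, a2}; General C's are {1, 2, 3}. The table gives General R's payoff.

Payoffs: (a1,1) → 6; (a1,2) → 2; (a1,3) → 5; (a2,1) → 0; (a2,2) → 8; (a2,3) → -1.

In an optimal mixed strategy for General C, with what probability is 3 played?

1/2

Row minima: a1 → 2, a2 → -1; maximin = 2.
Column maxima: 1 → 6, 2 → 8, 3 → 5; minimax = 5.
2 ≠ 5, so there is no saddle point; optimal play is mixed.
1 is strictly dominated by 3 (it gives General R strictly more in every row), so General C never plays it.
On the remaining 2×2 (a1, a2 vs 2, 3):
Let General R play a1 with probability p. Expected payoff against 2: 2p + 8(1−p) = −6p + 8; against 3: 5p + (-1)(1−p) = 6p − 1.
Setting these equal: −6p + 8 = 6p − 1 ⇒ −12p = -9 ⇒ p = 3/4, and the value is (-6)·(3/4) + 8 = 7/2.
For General C: with q = P(2), equating a1's and a2's payoffs gives −3q + 5 = 9q − 1 ⇒ q = 1/2.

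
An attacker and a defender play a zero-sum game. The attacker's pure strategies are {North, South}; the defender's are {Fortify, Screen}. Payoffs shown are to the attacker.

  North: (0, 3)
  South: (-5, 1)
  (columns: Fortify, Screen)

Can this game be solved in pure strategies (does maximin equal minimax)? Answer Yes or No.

Row minima: North → 0, South → -5; maximin = 0.
Column maxima: Fortify → 0, Screen → 3; minimax = 0.
maximin = minimax = 0, so a saddle point exists.

Yes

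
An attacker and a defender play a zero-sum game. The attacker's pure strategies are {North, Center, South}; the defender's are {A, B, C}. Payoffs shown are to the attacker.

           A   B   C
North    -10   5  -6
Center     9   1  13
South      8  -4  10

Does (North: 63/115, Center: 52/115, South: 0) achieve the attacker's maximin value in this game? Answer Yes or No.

Against A this mix gives (63/115)·(-10) + (52/115)·9 = -162/115.
Against B this mix gives (63/115)·5 + (52/115)·1 = 367/115.
Against C this mix gives (63/115)·(-6) + (52/115)·13 = 298/115.
The defender will play A, holding the attacker to -162/115. Shifting weight toward the row that does better against A would raise this floor (the equalizing mix achieves 55/23 against both A and B), so the proposed strategy is not optimal.

No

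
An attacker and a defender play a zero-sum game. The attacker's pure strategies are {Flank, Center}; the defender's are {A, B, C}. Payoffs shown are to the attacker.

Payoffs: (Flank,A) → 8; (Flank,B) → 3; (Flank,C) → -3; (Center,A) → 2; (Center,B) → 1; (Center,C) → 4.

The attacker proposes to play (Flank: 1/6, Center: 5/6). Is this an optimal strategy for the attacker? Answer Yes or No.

No

Against A this mix gives (1/6)·8 + (5/6)·2 = 3.
Against B this mix gives (1/6)·3 + (5/6)·1 = 4/3.
Against C this mix gives (1/6)·(-3) + (5/6)·4 = 17/6.
The defender will play B, holding the attacker to 4/3. Shifting weight toward the row that does better against B would raise this floor (the equalizing mix achieves 5/3 against both B and C), so the proposed strategy is not optimal.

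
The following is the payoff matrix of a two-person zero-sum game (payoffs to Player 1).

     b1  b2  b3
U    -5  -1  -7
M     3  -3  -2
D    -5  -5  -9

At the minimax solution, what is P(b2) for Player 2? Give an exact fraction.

Row minima: U → -7, M → -3, D → -9; maximin = -3.
Column maxima: b1 → 3, b2 → -1, b3 → -2; minimax = -2.
-3 ≠ -2, so there is no saddle point; optimal play is mixed.
D is strictly dominated by M, so Player 1 never plays it.
b1 is strictly dominated by b3 (it gives Player 1 strictly more in every row), so Player 2 never plays it.
On the remaining 2×2 (U, M vs b2, b3):
Let Player 1 play U with probability p. Expected payoff against b2: (-1)p + (-3)(1−p) = 2p − 3; against b3: (-7)p + (-2)(1−p) = −5p − 2.
Setting these equal: 2p − 3 = −5p − 2 ⇒ 7p = 1 ⇒ p = 1/7, and the value is (2)·(1/7) − 3 = -19/7.
For Player 2: with q = P(b2), equating U's and M's payoffs gives 6q − 7 = −q − 2 ⇒ q = 5/7.

5/7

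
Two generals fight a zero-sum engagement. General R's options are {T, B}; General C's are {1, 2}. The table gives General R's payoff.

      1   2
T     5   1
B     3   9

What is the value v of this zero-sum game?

Row minima: T → 1, B → 3; maximin = 3.
Column maxima: 1 → 5, 2 → 9; minimax = 5.
3 ≠ 5, so there is no saddle point; optimal play is mixed.
Let General R play T with probability p. Expected payoff against 1: 5p + 3(1−p) = 2p + 3; against 2: 1p + 9(1−p) = −8p + 9.
Setting these equal: 2p + 3 = −8p + 9 ⇒ 10p = 6 ⇒ p = 3/5, and the value is (2)·(3/5) + 3 = 21/5.
For General C: with q = P(1), equating T's and B's payoffs gives 4q + 1 = −6q + 9 ⇒ q = 4/5.

21/5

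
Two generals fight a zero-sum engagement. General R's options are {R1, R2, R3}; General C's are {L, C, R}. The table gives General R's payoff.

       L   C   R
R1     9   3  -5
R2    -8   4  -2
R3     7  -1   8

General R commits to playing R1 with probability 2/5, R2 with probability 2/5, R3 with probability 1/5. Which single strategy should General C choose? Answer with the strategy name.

R

If General C plays L, General R's expected payoff is (2/5)·9 + (2/5)·(-8) + (1/5)·7 = 9/5.
If General C plays C, General R's expected payoff is (2/5)·3 + (2/5)·4 + (1/5)·(-1) = 13/5.
If General C plays R, General R's expected payoff is (2/5)·(-5) + (2/5)·(-2) + (1/5)·8 = -6/5.
General C minimizes General R's payoff; the smallest is -6/5, so the best response is R.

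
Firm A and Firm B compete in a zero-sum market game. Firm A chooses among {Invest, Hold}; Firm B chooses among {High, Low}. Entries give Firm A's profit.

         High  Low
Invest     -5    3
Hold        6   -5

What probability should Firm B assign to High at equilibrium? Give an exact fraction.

Row minima: Invest → -5, Hold → -5; maximin = -5.
Column maxima: High → 6, Low → 3; minimax = 3.
-5 ≠ 3, so there is no saddle point; optimal play is mixed.
Let Firm A play Invest with probability p. Expected payoff against High: (-5)p + 6(1−p) = −11p + 6; against Low: 3p + (-5)(1−p) = 8p − 5.
Setting these equal: −11p + 6 = 8p − 5 ⇒ −19p = -11 ⇒ p = 11/19, and the value is (-11)·(11/19) + 6 = -7/19.
For Firm B: with q = P(High), equating Invest's and Hold's payoffs gives −8q + 3 = 11q − 5 ⇒ q = 8/19.

8/19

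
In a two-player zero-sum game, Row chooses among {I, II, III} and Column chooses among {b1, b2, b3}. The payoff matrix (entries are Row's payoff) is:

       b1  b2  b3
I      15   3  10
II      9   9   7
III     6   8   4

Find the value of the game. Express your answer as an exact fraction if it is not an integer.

23/3

Row minima: I → 3, II → 7, III → 4; maximin = 7.
Column maxima: b1 → 15, b2 → 9, b3 → 10; minimax = 9.
7 ≠ 9, so there is no saddle point; optimal play is mixed.
III is strictly dominated by II, so Row never plays it.
b1 is strictly dominated by b3 (it gives Row strictly more in every row), so Column never plays it.
On the remaining 2×2 (I, II vs b2, b3):
Let Row play I with probability p. Expected payoff against b2: 3p + 9(1−p) = −6p + 9; against b3: 10p + 7(1−p) = 3p + 7.
Setting these equal: −6p + 9 = 3p + 7 ⇒ −9p = -2 ⇒ p = 2/9, and the value is (-6)·(2/9) + 9 = 23/3.
For Column: with q = P(b2), equating I's and II's payoffs gives −7q + 10 = 2q + 7 ⇒ q = 1/3.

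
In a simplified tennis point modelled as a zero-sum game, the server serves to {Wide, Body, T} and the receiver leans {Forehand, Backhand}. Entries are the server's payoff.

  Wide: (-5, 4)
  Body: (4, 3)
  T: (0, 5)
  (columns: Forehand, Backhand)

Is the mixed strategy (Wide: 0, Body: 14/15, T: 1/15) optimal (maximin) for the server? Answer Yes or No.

No

Against Forehand this mix gives (14/15)·4 + (1/15)·0 = 56/15.
Against Backhand this mix gives (14/15)·3 + (1/15)·5 = 47/15.
The receiver will play Backhand, holding the server to 47/15. Shifting weight toward the row that does better against Backhand would raise this floor (the equalizing mix achieves 10/3 against both Backhand and Forehand), so the proposed strategy is not optimal.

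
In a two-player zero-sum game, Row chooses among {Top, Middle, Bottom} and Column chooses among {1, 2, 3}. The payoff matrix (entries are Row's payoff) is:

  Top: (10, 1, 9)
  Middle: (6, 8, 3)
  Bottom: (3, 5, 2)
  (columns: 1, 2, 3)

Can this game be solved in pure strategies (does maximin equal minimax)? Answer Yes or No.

Row minima: Top → 1, Middle → 3, Bottom → 2; maximin = 3.
Column maxima: 1 → 10, 2 → 8, 3 → 9; minimax = 8.
3 ≠ 8, so no pure-strategy equilibrium exists.

No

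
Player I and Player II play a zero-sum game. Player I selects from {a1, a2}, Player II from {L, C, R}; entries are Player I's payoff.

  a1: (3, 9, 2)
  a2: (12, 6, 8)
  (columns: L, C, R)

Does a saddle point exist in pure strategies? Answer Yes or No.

No

Row minima: a1 → 2, a2 → 6; maximin = 6.
Column maxima: L → 12, C → 9, R → 8; minimax = 8.
6 ≠ 8, so no pure-strategy equilibrium exists.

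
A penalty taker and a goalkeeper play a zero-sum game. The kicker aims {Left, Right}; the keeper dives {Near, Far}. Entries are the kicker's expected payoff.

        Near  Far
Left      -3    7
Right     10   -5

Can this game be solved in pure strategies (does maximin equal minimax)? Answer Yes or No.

Row minima: Left → -3, Right → -5; maximin = -3.
Column maxima: Near → 10, Far → 7; minimax = 7.
-3 ≠ 7, so no pure-strategy equilibrium exists.

No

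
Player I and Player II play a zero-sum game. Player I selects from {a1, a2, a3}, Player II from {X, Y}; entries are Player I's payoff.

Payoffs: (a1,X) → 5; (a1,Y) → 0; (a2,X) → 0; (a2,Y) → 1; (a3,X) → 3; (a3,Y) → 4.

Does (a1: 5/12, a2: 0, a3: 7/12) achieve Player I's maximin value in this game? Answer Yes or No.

No

Against X this mix gives (5/12)·5 + (7/12)·3 = 23/6.
Against Y this mix gives (5/12)·0 + (7/12)·4 = 7/3.
Player II will play Y, holding Player I to 7/3. Shifting weight toward the row that does better against Y would raise this floor (the equalizing mix achieves 10/3 against both Y and X), so the proposed strategy is not optimal.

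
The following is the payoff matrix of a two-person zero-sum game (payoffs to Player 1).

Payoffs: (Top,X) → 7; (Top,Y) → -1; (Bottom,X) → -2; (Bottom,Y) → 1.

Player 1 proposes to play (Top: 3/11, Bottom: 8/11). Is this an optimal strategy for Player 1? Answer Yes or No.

Against X this mix gives (3/11)·7 + (8/11)·(-2) = 5/11.
Against Y this mix gives (3/11)·(-1) + (8/11)·1 = 5/11.
All of Player 2's active replies (X, Y) yield 5/11, and no column does worse for Player 1. The mix makes Player 2 indifferent and guarantees 5/11, so it is optimal.

Yes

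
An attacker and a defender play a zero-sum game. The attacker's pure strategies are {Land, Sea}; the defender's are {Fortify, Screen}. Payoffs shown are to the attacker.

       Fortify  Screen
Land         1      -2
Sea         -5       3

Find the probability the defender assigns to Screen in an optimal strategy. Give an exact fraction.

6/11

Row minima: Land → -2, Sea → -5; maximin = -2.
Column maxima: Fortify → 1, Screen → 3; minimax = 1.
-2 ≠ 1, so there is no saddle point; optimal play is mixed.
Let the attacker play Land with probability p. Expected payoff against Fortify: 1p + (-5)(1−p) = 6p − 5; against Screen: (-2)p + 3(1−p) = −5p + 3.
Setting these equal: 6p − 5 = −5p + 3 ⇒ 11p = 8 ⇒ p = 8/11, and the value is (6)·(8/11) − 5 = -7/11.
For the defender: with q = P(Fortify), equating Land's and Sea's payoffs gives 3q − 2 = −8q + 3 ⇒ q = 5/11.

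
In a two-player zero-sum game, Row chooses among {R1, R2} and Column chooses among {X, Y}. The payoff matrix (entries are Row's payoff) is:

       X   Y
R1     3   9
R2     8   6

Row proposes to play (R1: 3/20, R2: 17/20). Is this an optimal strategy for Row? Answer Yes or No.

Against X this mix gives (3/20)·3 + (17/20)·8 = 29/4.
Against Y this mix gives (3/20)·9 + (17/20)·6 = 129/20.
Column will play Y, holding Row to 129/20. Shifting weight toward the row that does better against Y would raise this floor (the equalizing mix achieves 27/4 against both Y and X), so the proposed strategy is not optimal.

No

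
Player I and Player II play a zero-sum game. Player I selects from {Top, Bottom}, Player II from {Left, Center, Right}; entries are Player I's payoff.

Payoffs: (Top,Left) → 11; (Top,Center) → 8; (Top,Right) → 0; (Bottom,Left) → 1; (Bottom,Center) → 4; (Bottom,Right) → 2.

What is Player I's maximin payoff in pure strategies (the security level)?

Row minima: Top → 0, Bottom → 1.
The best of these is 1.

1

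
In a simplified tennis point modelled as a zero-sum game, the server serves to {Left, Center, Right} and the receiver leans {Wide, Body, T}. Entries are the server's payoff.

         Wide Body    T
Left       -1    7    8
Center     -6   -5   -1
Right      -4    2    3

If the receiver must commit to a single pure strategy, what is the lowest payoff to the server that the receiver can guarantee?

Column maxima: Wide → -1, Body → 7, T → 8.
The smallest of these is -1.

-1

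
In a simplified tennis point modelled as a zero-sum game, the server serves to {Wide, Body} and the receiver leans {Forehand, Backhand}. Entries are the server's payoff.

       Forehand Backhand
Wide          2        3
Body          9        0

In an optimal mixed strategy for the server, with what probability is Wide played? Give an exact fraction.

9/10

Row minima: Wide → 2, Body → 0; maximin = 2.
Column maxima: Forehand → 9, Backhand → 3; minimax = 3.
2 ≠ 3, so there is no saddle point; optimal play is mixed.
Let the server play Wide with probability p. Expected payoff against Forehand: 2p + 9(1−p) = −7p + 9; against Backhand: 3p + 0(1−p) = 3p.
Setting these equal: −7p + 9 = 3p ⇒ −10p = -9 ⇒ p = 9/10, and the value is (-7)·(9/10) + 9 = 27/10.
For the receiver: with q = P(Forehand), equating Wide's and Body's payoffs gives −q + 3 = 9q ⇒ q = 3/10.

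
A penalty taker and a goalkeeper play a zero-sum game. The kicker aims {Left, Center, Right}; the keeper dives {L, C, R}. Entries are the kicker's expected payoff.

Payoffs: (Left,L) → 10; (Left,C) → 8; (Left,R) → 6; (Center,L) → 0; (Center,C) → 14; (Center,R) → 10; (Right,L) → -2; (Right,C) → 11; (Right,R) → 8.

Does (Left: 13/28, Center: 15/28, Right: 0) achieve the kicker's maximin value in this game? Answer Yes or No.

No

Against L this mix gives (13/28)·10 + (15/28)·0 = 65/14.
Against C this mix gives (13/28)·8 + (15/28)·14 = 157/14.
Against R this mix gives (13/28)·6 + (15/28)·10 = 57/7.
The keeper will play L, holding the kicker to 65/14. Shifting weight toward the row that does better against L would raise this floor (the equalizing mix achieves 50/7 against both L and R), so the proposed strategy is not optimal.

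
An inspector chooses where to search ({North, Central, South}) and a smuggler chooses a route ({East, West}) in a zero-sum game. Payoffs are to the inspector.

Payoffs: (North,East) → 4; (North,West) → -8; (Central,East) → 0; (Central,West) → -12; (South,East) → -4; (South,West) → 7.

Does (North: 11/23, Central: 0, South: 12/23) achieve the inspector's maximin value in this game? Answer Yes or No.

Against East this mix gives (11/23)·4 + (12/23)·(-4) = -4/23.
Against West this mix gives (11/23)·(-8) + (12/23)·7 = -4/23.
All of the smuggler's active replies (East, West) yield -4/23, and no column does worse for the inspector. The mix makes the smuggler indifferent and guarantees -4/23, so it is optimal.

Yes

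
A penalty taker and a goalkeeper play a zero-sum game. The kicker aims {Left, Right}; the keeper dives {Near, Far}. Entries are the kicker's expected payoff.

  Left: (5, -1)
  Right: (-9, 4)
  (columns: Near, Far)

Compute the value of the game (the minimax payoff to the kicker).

Row minima: Left → -1, Right → -9; maximin = -1.
Column maxima: Near → 5, Far → 4; minimax = 4.
-1 ≠ 4, so there is no saddle point; optimal play is mixed.
Let the kicker play Left with probability p. Expected payoff against Near: 5p + (-9)(1−p) = 14p − 9; against Far: (-1)p + 4(1−p) = −5p + 4.
Setting these equal: 14p − 9 = −5p + 4 ⇒ 19p = 13 ⇒ p = 13/19, and the value is (14)·(13/19) − 9 = 11/19.
For the keeper: with q = P(Near), equating Left's and Right's payoffs gives 6q − 1 = −13q + 4 ⇒ q = 5/19.

11/19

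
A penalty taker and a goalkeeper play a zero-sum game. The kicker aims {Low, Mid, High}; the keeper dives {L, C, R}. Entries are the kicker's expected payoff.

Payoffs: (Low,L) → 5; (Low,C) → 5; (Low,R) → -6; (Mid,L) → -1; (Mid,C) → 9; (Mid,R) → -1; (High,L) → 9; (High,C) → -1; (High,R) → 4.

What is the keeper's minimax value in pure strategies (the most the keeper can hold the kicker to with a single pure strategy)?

4

Column maxima: L → 9, C → 9, R → 4.
The smallest of these is 4.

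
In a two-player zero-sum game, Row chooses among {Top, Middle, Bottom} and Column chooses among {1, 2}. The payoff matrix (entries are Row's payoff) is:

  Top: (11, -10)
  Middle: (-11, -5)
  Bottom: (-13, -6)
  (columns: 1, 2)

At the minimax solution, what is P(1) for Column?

5/27

Row minima: Top → -10, Middle → -11, Bottom → -13; maximin = -10.
Column maxima: 1 → 11, 2 → -5; minimax = -5.
-10 ≠ -5, so there is no saddle point; optimal play is mixed.
Bottom is strictly dominated by Middle, so Row never plays it.
On the remaining 2×2 (Top, Middle vs 1, 2):
Let Row play Top with probability p. Expected payoff against 1: 11p + (-11)(1−p) = 22p − 11; against 2: (-10)p + (-5)(1−p) = −5p − 5.
Setting these equal: 22p − 11 = −5p − 5 ⇒ 27p = 6 ⇒ p = 2/9, and the value is (22)·(2/9) − 11 = -55/9.
For Column: with q = P(1), equating Top's and Middle's payoffs gives 21q − 10 = −6q − 5 ⇒ q = 5/27.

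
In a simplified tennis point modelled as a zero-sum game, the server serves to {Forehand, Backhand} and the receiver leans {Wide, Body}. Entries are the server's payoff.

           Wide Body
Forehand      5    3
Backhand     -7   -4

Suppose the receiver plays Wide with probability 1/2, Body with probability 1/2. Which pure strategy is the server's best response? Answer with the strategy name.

Expected payoff of Forehand: (1/2)·5 + (1/2)·3 = 4.
Expected payoff of Backhand: (1/2)·(-7) + (1/2)·(-4) = -11/2.
The largest is 4, so the server's best response is Forehand.

Forehand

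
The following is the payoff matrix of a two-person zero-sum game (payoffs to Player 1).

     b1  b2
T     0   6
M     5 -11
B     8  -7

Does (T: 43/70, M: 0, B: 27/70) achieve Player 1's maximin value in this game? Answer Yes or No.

No

Against b1 this mix gives (43/70)·0 + (27/70)·8 = 108/35.
Against b2 this mix gives (43/70)·6 + (27/70)·(-7) = 69/70.
Player 2 will play b2, holding Player 1 to 69/70. Shifting weight toward the row that does better against b2 would raise this floor (the equalizing mix achieves 16/7 against both b2 and b1), so the proposed strategy is not optimal.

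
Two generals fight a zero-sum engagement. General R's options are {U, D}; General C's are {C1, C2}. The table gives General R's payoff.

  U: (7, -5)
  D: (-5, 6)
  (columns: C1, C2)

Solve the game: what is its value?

17/23

Row minima: U → -5, D → -5; maximin = -5.
Column maxima: C1 → 7, C2 → 6; minimax = 6.
-5 ≠ 6, so there is no saddle point; optimal play is mixed.
Let General R play U with probability p. Expected payoff against C1: 7p + (-5)(1−p) = 12p − 5; against C2: (-5)p + 6(1−p) = −11p + 6.
Setting these equal: 12p − 5 = −11p + 6 ⇒ 23p = 11 ⇒ p = 11/23, and the value is (12)·(11/23) − 5 = 17/23.
For General C: with q = P(C1), equating U's and D's payoffs gives 12q − 5 = −11q + 6 ⇒ q = 11/23.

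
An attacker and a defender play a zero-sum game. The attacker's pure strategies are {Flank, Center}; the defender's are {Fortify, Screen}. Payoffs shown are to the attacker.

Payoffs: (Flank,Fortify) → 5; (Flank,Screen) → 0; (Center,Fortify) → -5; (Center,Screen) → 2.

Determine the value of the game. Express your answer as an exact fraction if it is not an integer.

Row minima: Flank → 0, Center → -5; maximin = 0.
Column maxima: Fortify → 5, Screen → 2; minimax = 2.
0 ≠ 2, so there is no saddle point; optimal play is mixed.
Let the attacker play Flank with probability p. Expected payoff against Fortify: 5p + (-5)(1−p) = 10p − 5; against Screen: 0p + 2(1−p) = −2p + 2.
Setting these equal: 10p − 5 = −2p + 2 ⇒ 12p = 7 ⇒ p = 7/12, and the value is (10)·(7/12) − 5 = 5/6.
For the defender: with q = P(Fortify), equating Flank's and Center's payoffs gives 5q = −7q + 2 ⇒ q = 1/6.

5/6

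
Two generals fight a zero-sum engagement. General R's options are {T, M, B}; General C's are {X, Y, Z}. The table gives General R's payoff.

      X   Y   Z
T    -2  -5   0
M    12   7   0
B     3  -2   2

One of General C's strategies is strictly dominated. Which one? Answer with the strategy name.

X

Y holds General R's payoff strictly below X in every row: -5 < -2, 7 < 12, -2 < 3.
So X is strictly dominated for General C.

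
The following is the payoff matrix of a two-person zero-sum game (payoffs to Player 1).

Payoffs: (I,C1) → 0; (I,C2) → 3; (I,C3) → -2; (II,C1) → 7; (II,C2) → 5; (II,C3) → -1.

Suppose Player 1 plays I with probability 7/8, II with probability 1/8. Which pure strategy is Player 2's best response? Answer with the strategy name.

If Player 2 plays C1, Player 1's expected payoff is (7/8)·0 + (1/8)·7 = 7/8.
If Player 2 plays C2, Player 1's expected payoff is (7/8)·3 + (1/8)·5 = 13/4.
If Player 2 plays C3, Player 1's expected payoff is (7/8)·(-2) + (1/8)·(-1) = -15/8.
Player 2 minimizes Player 1's payoff; the smallest is -15/8, so the best response is C3.

C3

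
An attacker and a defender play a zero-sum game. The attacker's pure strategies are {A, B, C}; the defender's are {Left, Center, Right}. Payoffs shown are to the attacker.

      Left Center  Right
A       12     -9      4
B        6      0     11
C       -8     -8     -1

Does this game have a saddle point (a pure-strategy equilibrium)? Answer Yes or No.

Yes

Row minima: A → -9, B → 0, C → -8; maximin = 0.
Column maxima: Left → 12, Center → 0, Right → 11; minimax = 0.
maximin = minimax = 0, so a saddle point exists.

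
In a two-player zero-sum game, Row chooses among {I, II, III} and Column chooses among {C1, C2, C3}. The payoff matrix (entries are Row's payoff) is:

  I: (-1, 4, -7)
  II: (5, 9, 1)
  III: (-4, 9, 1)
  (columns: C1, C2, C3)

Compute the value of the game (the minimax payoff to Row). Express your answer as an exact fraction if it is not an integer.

1

Row minima: I → -7, II → 1, III → -4; maximin = 1.
Column maxima: C1 → 5, C2 → 9, C3 → 1; minimax = 1.
Since maximin = minimax = 1, there is a saddle point and the value is 1.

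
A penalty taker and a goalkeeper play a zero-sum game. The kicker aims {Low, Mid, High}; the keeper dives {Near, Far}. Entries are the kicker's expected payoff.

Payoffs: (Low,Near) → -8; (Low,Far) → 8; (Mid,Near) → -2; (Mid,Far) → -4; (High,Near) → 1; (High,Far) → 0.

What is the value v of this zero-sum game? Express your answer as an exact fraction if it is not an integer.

8/17

Row minima: Low → -8, Mid → -4, High → 0; maximin = 0.
Column maxima: Near → 1, Far → 8; minimax = 1.
0 ≠ 1, so there is no saddle point; optimal play is mixed.
Mid is strictly dominated by High, so the kicker never plays it.
On the remaining 2×2 (Low, High vs Near, Far):
Let the kicker play Low with probability p. Expected payoff against Near: (-8)p + 1(1−p) = −9p + 1; against Far: 8p + 0(1−p) = 8p.
Setting these equal: −9p + 1 = 8p ⇒ −17p = -1 ⇒ p = 1/17, and the value is (-9)·(1/17) + 1 = 8/17.
For the keeper: with q = P(Near), equating Low's and High's payoffs gives −16q + 8 = q ⇒ q = 8/17.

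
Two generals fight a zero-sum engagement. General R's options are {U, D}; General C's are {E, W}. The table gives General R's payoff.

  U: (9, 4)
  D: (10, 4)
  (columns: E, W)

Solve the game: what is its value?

4

Row minima: U → 4, D → 4; maximin = 4.
Column maxima: E → 10, W → 4; minimax = 4.
Since maximin = minimax = 4, there is a saddle point and the value is 4.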